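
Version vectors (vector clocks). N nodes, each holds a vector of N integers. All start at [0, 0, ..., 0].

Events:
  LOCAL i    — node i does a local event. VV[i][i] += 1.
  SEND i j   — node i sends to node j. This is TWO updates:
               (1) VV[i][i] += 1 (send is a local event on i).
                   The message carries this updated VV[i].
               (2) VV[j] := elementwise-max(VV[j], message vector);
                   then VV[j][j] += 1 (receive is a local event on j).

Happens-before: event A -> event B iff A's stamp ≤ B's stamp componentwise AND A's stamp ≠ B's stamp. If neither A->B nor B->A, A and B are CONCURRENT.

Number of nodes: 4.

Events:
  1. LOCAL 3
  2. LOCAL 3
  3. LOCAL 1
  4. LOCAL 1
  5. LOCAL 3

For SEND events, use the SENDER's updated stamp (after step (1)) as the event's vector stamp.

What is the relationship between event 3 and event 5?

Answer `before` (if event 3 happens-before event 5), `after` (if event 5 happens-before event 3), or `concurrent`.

Answer: concurrent

Derivation:
Initial: VV[0]=[0, 0, 0, 0]
Initial: VV[1]=[0, 0, 0, 0]
Initial: VV[2]=[0, 0, 0, 0]
Initial: VV[3]=[0, 0, 0, 0]
Event 1: LOCAL 3: VV[3][3]++ -> VV[3]=[0, 0, 0, 1]
Event 2: LOCAL 3: VV[3][3]++ -> VV[3]=[0, 0, 0, 2]
Event 3: LOCAL 1: VV[1][1]++ -> VV[1]=[0, 1, 0, 0]
Event 4: LOCAL 1: VV[1][1]++ -> VV[1]=[0, 2, 0, 0]
Event 5: LOCAL 3: VV[3][3]++ -> VV[3]=[0, 0, 0, 3]
Event 3 stamp: [0, 1, 0, 0]
Event 5 stamp: [0, 0, 0, 3]
[0, 1, 0, 0] <= [0, 0, 0, 3]? False
[0, 0, 0, 3] <= [0, 1, 0, 0]? False
Relation: concurrent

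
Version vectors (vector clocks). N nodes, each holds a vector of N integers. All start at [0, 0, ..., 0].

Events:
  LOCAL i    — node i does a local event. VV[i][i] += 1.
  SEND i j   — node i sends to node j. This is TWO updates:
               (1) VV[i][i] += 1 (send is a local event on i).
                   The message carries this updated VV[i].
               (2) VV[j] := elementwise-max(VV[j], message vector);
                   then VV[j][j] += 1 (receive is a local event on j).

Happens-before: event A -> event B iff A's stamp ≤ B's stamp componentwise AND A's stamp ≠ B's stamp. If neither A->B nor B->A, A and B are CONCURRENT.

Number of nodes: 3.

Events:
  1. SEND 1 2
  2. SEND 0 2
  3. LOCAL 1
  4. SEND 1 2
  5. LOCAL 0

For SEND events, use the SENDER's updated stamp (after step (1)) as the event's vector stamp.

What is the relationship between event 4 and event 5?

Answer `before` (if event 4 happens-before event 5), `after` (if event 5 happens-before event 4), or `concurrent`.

Answer: concurrent

Derivation:
Initial: VV[0]=[0, 0, 0]
Initial: VV[1]=[0, 0, 0]
Initial: VV[2]=[0, 0, 0]
Event 1: SEND 1->2: VV[1][1]++ -> VV[1]=[0, 1, 0], msg_vec=[0, 1, 0]; VV[2]=max(VV[2],msg_vec) then VV[2][2]++ -> VV[2]=[0, 1, 1]
Event 2: SEND 0->2: VV[0][0]++ -> VV[0]=[1, 0, 0], msg_vec=[1, 0, 0]; VV[2]=max(VV[2],msg_vec) then VV[2][2]++ -> VV[2]=[1, 1, 2]
Event 3: LOCAL 1: VV[1][1]++ -> VV[1]=[0, 2, 0]
Event 4: SEND 1->2: VV[1][1]++ -> VV[1]=[0, 3, 0], msg_vec=[0, 3, 0]; VV[2]=max(VV[2],msg_vec) then VV[2][2]++ -> VV[2]=[1, 3, 3]
Event 5: LOCAL 0: VV[0][0]++ -> VV[0]=[2, 0, 0]
Event 4 stamp: [0, 3, 0]
Event 5 stamp: [2, 0, 0]
[0, 3, 0] <= [2, 0, 0]? False
[2, 0, 0] <= [0, 3, 0]? False
Relation: concurrent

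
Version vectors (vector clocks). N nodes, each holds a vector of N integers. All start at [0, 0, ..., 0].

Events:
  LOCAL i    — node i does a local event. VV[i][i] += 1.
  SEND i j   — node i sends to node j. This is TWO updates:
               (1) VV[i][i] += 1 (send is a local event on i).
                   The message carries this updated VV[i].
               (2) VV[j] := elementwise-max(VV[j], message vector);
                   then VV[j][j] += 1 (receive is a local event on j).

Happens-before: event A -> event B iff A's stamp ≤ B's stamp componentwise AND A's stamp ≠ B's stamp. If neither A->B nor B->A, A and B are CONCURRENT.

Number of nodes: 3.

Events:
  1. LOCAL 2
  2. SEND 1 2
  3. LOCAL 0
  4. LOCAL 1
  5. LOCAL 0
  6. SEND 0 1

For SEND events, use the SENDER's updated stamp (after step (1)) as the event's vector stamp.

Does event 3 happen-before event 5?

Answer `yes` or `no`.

Answer: yes

Derivation:
Initial: VV[0]=[0, 0, 0]
Initial: VV[1]=[0, 0, 0]
Initial: VV[2]=[0, 0, 0]
Event 1: LOCAL 2: VV[2][2]++ -> VV[2]=[0, 0, 1]
Event 2: SEND 1->2: VV[1][1]++ -> VV[1]=[0, 1, 0], msg_vec=[0, 1, 0]; VV[2]=max(VV[2],msg_vec) then VV[2][2]++ -> VV[2]=[0, 1, 2]
Event 3: LOCAL 0: VV[0][0]++ -> VV[0]=[1, 0, 0]
Event 4: LOCAL 1: VV[1][1]++ -> VV[1]=[0, 2, 0]
Event 5: LOCAL 0: VV[0][0]++ -> VV[0]=[2, 0, 0]
Event 6: SEND 0->1: VV[0][0]++ -> VV[0]=[3, 0, 0], msg_vec=[3, 0, 0]; VV[1]=max(VV[1],msg_vec) then VV[1][1]++ -> VV[1]=[3, 3, 0]
Event 3 stamp: [1, 0, 0]
Event 5 stamp: [2, 0, 0]
[1, 0, 0] <= [2, 0, 0]? True. Equal? False. Happens-before: True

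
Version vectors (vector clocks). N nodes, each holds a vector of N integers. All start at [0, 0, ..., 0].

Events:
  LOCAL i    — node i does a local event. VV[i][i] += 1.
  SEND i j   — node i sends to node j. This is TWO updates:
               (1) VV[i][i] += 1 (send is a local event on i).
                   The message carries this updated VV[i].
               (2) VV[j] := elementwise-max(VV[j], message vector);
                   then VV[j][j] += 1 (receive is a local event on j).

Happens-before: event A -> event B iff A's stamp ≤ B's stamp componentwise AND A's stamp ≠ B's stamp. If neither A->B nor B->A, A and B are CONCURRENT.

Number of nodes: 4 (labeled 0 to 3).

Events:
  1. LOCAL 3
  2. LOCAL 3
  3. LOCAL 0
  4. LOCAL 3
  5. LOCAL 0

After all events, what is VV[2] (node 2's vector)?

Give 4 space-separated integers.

Answer: 0 0 0 0

Derivation:
Initial: VV[0]=[0, 0, 0, 0]
Initial: VV[1]=[0, 0, 0, 0]
Initial: VV[2]=[0, 0, 0, 0]
Initial: VV[3]=[0, 0, 0, 0]
Event 1: LOCAL 3: VV[3][3]++ -> VV[3]=[0, 0, 0, 1]
Event 2: LOCAL 3: VV[3][3]++ -> VV[3]=[0, 0, 0, 2]
Event 3: LOCAL 0: VV[0][0]++ -> VV[0]=[1, 0, 0, 0]
Event 4: LOCAL 3: VV[3][3]++ -> VV[3]=[0, 0, 0, 3]
Event 5: LOCAL 0: VV[0][0]++ -> VV[0]=[2, 0, 0, 0]
Final vectors: VV[0]=[2, 0, 0, 0]; VV[1]=[0, 0, 0, 0]; VV[2]=[0, 0, 0, 0]; VV[3]=[0, 0, 0, 3]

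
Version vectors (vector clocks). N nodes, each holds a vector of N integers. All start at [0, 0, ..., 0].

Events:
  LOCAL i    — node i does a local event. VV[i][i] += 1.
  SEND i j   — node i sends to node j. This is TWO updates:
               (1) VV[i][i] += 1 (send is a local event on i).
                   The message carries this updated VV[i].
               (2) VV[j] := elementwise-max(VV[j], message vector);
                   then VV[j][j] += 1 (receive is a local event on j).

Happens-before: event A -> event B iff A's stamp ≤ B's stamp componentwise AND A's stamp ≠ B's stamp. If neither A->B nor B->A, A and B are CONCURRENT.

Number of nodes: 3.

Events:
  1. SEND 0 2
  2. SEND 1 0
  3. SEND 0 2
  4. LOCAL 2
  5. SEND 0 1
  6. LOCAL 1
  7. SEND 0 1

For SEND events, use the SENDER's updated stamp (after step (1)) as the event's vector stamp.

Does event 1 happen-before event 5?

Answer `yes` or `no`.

Answer: yes

Derivation:
Initial: VV[0]=[0, 0, 0]
Initial: VV[1]=[0, 0, 0]
Initial: VV[2]=[0, 0, 0]
Event 1: SEND 0->2: VV[0][0]++ -> VV[0]=[1, 0, 0], msg_vec=[1, 0, 0]; VV[2]=max(VV[2],msg_vec) then VV[2][2]++ -> VV[2]=[1, 0, 1]
Event 2: SEND 1->0: VV[1][1]++ -> VV[1]=[0, 1, 0], msg_vec=[0, 1, 0]; VV[0]=max(VV[0],msg_vec) then VV[0][0]++ -> VV[0]=[2, 1, 0]
Event 3: SEND 0->2: VV[0][0]++ -> VV[0]=[3, 1, 0], msg_vec=[3, 1, 0]; VV[2]=max(VV[2],msg_vec) then VV[2][2]++ -> VV[2]=[3, 1, 2]
Event 4: LOCAL 2: VV[2][2]++ -> VV[2]=[3, 1, 3]
Event 5: SEND 0->1: VV[0][0]++ -> VV[0]=[4, 1, 0], msg_vec=[4, 1, 0]; VV[1]=max(VV[1],msg_vec) then VV[1][1]++ -> VV[1]=[4, 2, 0]
Event 6: LOCAL 1: VV[1][1]++ -> VV[1]=[4, 3, 0]
Event 7: SEND 0->1: VV[0][0]++ -> VV[0]=[5, 1, 0], msg_vec=[5, 1, 0]; VV[1]=max(VV[1],msg_vec) then VV[1][1]++ -> VV[1]=[5, 4, 0]
Event 1 stamp: [1, 0, 0]
Event 5 stamp: [4, 1, 0]
[1, 0, 0] <= [4, 1, 0]? True. Equal? False. Happens-before: True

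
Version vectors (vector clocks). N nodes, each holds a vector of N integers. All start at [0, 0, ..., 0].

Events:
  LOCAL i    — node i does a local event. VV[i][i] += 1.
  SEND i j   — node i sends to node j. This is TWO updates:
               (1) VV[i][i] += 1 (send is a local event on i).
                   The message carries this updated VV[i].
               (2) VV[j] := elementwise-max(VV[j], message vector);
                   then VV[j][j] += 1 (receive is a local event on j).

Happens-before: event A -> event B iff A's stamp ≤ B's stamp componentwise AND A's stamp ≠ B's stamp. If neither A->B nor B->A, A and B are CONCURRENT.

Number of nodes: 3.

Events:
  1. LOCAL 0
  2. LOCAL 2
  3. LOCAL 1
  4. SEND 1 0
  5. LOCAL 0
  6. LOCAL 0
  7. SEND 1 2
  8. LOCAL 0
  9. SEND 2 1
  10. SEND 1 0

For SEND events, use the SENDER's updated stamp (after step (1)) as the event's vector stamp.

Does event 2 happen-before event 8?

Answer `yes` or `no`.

Answer: no

Derivation:
Initial: VV[0]=[0, 0, 0]
Initial: VV[1]=[0, 0, 0]
Initial: VV[2]=[0, 0, 0]
Event 1: LOCAL 0: VV[0][0]++ -> VV[0]=[1, 0, 0]
Event 2: LOCAL 2: VV[2][2]++ -> VV[2]=[0, 0, 1]
Event 3: LOCAL 1: VV[1][1]++ -> VV[1]=[0, 1, 0]
Event 4: SEND 1->0: VV[1][1]++ -> VV[1]=[0, 2, 0], msg_vec=[0, 2, 0]; VV[0]=max(VV[0],msg_vec) then VV[0][0]++ -> VV[0]=[2, 2, 0]
Event 5: LOCAL 0: VV[0][0]++ -> VV[0]=[3, 2, 0]
Event 6: LOCAL 0: VV[0][0]++ -> VV[0]=[4, 2, 0]
Event 7: SEND 1->2: VV[1][1]++ -> VV[1]=[0, 3, 0], msg_vec=[0, 3, 0]; VV[2]=max(VV[2],msg_vec) then VV[2][2]++ -> VV[2]=[0, 3, 2]
Event 8: LOCAL 0: VV[0][0]++ -> VV[0]=[5, 2, 0]
Event 9: SEND 2->1: VV[2][2]++ -> VV[2]=[0, 3, 3], msg_vec=[0, 3, 3]; VV[1]=max(VV[1],msg_vec) then VV[1][1]++ -> VV[1]=[0, 4, 3]
Event 10: SEND 1->0: VV[1][1]++ -> VV[1]=[0, 5, 3], msg_vec=[0, 5, 3]; VV[0]=max(VV[0],msg_vec) then VV[0][0]++ -> VV[0]=[6, 5, 3]
Event 2 stamp: [0, 0, 1]
Event 8 stamp: [5, 2, 0]
[0, 0, 1] <= [5, 2, 0]? False. Equal? False. Happens-before: False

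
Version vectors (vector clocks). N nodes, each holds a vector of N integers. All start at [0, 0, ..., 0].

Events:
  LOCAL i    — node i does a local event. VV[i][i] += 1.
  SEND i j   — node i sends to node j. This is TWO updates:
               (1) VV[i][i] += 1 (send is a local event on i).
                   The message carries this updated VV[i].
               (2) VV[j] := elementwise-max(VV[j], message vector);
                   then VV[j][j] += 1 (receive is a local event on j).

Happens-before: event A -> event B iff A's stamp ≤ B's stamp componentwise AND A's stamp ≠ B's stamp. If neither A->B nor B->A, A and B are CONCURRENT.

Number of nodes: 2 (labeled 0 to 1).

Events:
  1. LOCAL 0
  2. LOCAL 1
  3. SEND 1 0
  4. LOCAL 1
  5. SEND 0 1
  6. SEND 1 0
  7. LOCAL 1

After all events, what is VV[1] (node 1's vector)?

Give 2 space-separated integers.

Answer: 3 6

Derivation:
Initial: VV[0]=[0, 0]
Initial: VV[1]=[0, 0]
Event 1: LOCAL 0: VV[0][0]++ -> VV[0]=[1, 0]
Event 2: LOCAL 1: VV[1][1]++ -> VV[1]=[0, 1]
Event 3: SEND 1->0: VV[1][1]++ -> VV[1]=[0, 2], msg_vec=[0, 2]; VV[0]=max(VV[0],msg_vec) then VV[0][0]++ -> VV[0]=[2, 2]
Event 4: LOCAL 1: VV[1][1]++ -> VV[1]=[0, 3]
Event 5: SEND 0->1: VV[0][0]++ -> VV[0]=[3, 2], msg_vec=[3, 2]; VV[1]=max(VV[1],msg_vec) then VV[1][1]++ -> VV[1]=[3, 4]
Event 6: SEND 1->0: VV[1][1]++ -> VV[1]=[3, 5], msg_vec=[3, 5]; VV[0]=max(VV[0],msg_vec) then VV[0][0]++ -> VV[0]=[4, 5]
Event 7: LOCAL 1: VV[1][1]++ -> VV[1]=[3, 6]
Final vectors: VV[0]=[4, 5]; VV[1]=[3, 6]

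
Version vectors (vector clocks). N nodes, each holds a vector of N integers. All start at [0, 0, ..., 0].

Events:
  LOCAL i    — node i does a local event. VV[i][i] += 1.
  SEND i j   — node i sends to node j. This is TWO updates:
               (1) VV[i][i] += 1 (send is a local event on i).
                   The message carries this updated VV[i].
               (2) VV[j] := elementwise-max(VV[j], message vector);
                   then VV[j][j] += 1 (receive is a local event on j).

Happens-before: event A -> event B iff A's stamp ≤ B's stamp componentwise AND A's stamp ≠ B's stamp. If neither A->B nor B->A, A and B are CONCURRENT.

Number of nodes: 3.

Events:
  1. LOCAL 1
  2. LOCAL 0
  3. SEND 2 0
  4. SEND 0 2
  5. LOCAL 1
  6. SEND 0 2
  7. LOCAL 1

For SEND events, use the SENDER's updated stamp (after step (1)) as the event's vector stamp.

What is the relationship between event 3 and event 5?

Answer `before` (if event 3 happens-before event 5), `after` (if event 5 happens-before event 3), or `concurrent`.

Answer: concurrent

Derivation:
Initial: VV[0]=[0, 0, 0]
Initial: VV[1]=[0, 0, 0]
Initial: VV[2]=[0, 0, 0]
Event 1: LOCAL 1: VV[1][1]++ -> VV[1]=[0, 1, 0]
Event 2: LOCAL 0: VV[0][0]++ -> VV[0]=[1, 0, 0]
Event 3: SEND 2->0: VV[2][2]++ -> VV[2]=[0, 0, 1], msg_vec=[0, 0, 1]; VV[0]=max(VV[0],msg_vec) then VV[0][0]++ -> VV[0]=[2, 0, 1]
Event 4: SEND 0->2: VV[0][0]++ -> VV[0]=[3, 0, 1], msg_vec=[3, 0, 1]; VV[2]=max(VV[2],msg_vec) then VV[2][2]++ -> VV[2]=[3, 0, 2]
Event 5: LOCAL 1: VV[1][1]++ -> VV[1]=[0, 2, 0]
Event 6: SEND 0->2: VV[0][0]++ -> VV[0]=[4, 0, 1], msg_vec=[4, 0, 1]; VV[2]=max(VV[2],msg_vec) then VV[2][2]++ -> VV[2]=[4, 0, 3]
Event 7: LOCAL 1: VV[1][1]++ -> VV[1]=[0, 3, 0]
Event 3 stamp: [0, 0, 1]
Event 5 stamp: [0, 2, 0]
[0, 0, 1] <= [0, 2, 0]? False
[0, 2, 0] <= [0, 0, 1]? False
Relation: concurrent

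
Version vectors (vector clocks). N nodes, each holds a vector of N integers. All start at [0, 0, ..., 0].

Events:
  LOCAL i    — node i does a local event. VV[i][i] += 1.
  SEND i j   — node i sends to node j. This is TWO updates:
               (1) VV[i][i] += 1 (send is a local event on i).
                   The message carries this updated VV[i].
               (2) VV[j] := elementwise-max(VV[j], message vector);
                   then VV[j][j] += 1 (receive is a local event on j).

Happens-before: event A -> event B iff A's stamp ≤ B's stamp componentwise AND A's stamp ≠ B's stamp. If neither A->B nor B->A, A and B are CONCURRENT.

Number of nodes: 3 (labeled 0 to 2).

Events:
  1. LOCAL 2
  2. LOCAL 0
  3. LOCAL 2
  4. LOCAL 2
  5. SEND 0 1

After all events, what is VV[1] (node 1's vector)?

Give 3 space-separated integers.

Answer: 2 1 0

Derivation:
Initial: VV[0]=[0, 0, 0]
Initial: VV[1]=[0, 0, 0]
Initial: VV[2]=[0, 0, 0]
Event 1: LOCAL 2: VV[2][2]++ -> VV[2]=[0, 0, 1]
Event 2: LOCAL 0: VV[0][0]++ -> VV[0]=[1, 0, 0]
Event 3: LOCAL 2: VV[2][2]++ -> VV[2]=[0, 0, 2]
Event 4: LOCAL 2: VV[2][2]++ -> VV[2]=[0, 0, 3]
Event 5: SEND 0->1: VV[0][0]++ -> VV[0]=[2, 0, 0], msg_vec=[2, 0, 0]; VV[1]=max(VV[1],msg_vec) then VV[1][1]++ -> VV[1]=[2, 1, 0]
Final vectors: VV[0]=[2, 0, 0]; VV[1]=[2, 1, 0]; VV[2]=[0, 0, 3]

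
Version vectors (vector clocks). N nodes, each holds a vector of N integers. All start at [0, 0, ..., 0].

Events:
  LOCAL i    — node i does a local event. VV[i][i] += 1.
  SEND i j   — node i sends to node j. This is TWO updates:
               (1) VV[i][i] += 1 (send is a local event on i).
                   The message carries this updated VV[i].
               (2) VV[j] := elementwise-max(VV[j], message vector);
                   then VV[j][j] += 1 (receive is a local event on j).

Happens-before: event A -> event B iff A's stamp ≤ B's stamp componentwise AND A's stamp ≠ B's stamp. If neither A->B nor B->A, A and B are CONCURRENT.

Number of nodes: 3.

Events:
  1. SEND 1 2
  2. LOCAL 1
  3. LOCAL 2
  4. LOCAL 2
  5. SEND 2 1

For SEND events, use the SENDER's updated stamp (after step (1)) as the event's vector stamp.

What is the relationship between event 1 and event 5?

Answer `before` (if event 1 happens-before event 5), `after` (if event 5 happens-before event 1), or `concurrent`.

Initial: VV[0]=[0, 0, 0]
Initial: VV[1]=[0, 0, 0]
Initial: VV[2]=[0, 0, 0]
Event 1: SEND 1->2: VV[1][1]++ -> VV[1]=[0, 1, 0], msg_vec=[0, 1, 0]; VV[2]=max(VV[2],msg_vec) then VV[2][2]++ -> VV[2]=[0, 1, 1]
Event 2: LOCAL 1: VV[1][1]++ -> VV[1]=[0, 2, 0]
Event 3: LOCAL 2: VV[2][2]++ -> VV[2]=[0, 1, 2]
Event 4: LOCAL 2: VV[2][2]++ -> VV[2]=[0, 1, 3]
Event 5: SEND 2->1: VV[2][2]++ -> VV[2]=[0, 1, 4], msg_vec=[0, 1, 4]; VV[1]=max(VV[1],msg_vec) then VV[1][1]++ -> VV[1]=[0, 3, 4]
Event 1 stamp: [0, 1, 0]
Event 5 stamp: [0, 1, 4]
[0, 1, 0] <= [0, 1, 4]? True
[0, 1, 4] <= [0, 1, 0]? False
Relation: before

Answer: before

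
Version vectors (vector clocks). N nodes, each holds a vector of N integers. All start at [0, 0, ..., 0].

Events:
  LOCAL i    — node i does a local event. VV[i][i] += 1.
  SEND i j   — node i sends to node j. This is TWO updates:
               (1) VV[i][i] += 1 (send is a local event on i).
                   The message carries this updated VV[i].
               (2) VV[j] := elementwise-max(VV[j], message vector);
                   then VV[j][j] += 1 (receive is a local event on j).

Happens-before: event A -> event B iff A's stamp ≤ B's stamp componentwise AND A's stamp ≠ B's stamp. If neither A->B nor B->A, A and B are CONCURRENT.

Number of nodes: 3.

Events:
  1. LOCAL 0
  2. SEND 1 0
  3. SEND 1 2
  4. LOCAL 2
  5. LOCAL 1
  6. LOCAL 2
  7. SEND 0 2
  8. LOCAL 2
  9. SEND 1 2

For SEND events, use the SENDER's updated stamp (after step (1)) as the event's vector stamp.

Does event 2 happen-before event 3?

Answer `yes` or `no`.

Initial: VV[0]=[0, 0, 0]
Initial: VV[1]=[0, 0, 0]
Initial: VV[2]=[0, 0, 0]
Event 1: LOCAL 0: VV[0][0]++ -> VV[0]=[1, 0, 0]
Event 2: SEND 1->0: VV[1][1]++ -> VV[1]=[0, 1, 0], msg_vec=[0, 1, 0]; VV[0]=max(VV[0],msg_vec) then VV[0][0]++ -> VV[0]=[2, 1, 0]
Event 3: SEND 1->2: VV[1][1]++ -> VV[1]=[0, 2, 0], msg_vec=[0, 2, 0]; VV[2]=max(VV[2],msg_vec) then VV[2][2]++ -> VV[2]=[0, 2, 1]
Event 4: LOCAL 2: VV[2][2]++ -> VV[2]=[0, 2, 2]
Event 5: LOCAL 1: VV[1][1]++ -> VV[1]=[0, 3, 0]
Event 6: LOCAL 2: VV[2][2]++ -> VV[2]=[0, 2, 3]
Event 7: SEND 0->2: VV[0][0]++ -> VV[0]=[3, 1, 0], msg_vec=[3, 1, 0]; VV[2]=max(VV[2],msg_vec) then VV[2][2]++ -> VV[2]=[3, 2, 4]
Event 8: LOCAL 2: VV[2][2]++ -> VV[2]=[3, 2, 5]
Event 9: SEND 1->2: VV[1][1]++ -> VV[1]=[0, 4, 0], msg_vec=[0, 4, 0]; VV[2]=max(VV[2],msg_vec) then VV[2][2]++ -> VV[2]=[3, 4, 6]
Event 2 stamp: [0, 1, 0]
Event 3 stamp: [0, 2, 0]
[0, 1, 0] <= [0, 2, 0]? True. Equal? False. Happens-before: True

Answer: yes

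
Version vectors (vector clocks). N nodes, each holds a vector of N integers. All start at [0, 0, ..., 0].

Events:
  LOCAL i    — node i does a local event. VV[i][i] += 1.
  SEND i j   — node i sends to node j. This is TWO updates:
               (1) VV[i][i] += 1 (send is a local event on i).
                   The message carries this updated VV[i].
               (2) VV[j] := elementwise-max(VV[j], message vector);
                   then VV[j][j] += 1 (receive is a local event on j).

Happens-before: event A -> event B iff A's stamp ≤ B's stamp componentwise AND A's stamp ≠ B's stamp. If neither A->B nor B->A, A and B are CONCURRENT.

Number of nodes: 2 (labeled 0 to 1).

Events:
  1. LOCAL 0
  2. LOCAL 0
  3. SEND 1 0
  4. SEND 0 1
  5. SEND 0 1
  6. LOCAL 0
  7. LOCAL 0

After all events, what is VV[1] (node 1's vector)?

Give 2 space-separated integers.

Initial: VV[0]=[0, 0]
Initial: VV[1]=[0, 0]
Event 1: LOCAL 0: VV[0][0]++ -> VV[0]=[1, 0]
Event 2: LOCAL 0: VV[0][0]++ -> VV[0]=[2, 0]
Event 3: SEND 1->0: VV[1][1]++ -> VV[1]=[0, 1], msg_vec=[0, 1]; VV[0]=max(VV[0],msg_vec) then VV[0][0]++ -> VV[0]=[3, 1]
Event 4: SEND 0->1: VV[0][0]++ -> VV[0]=[4, 1], msg_vec=[4, 1]; VV[1]=max(VV[1],msg_vec) then VV[1][1]++ -> VV[1]=[4, 2]
Event 5: SEND 0->1: VV[0][0]++ -> VV[0]=[5, 1], msg_vec=[5, 1]; VV[1]=max(VV[1],msg_vec) then VV[1][1]++ -> VV[1]=[5, 3]
Event 6: LOCAL 0: VV[0][0]++ -> VV[0]=[6, 1]
Event 7: LOCAL 0: VV[0][0]++ -> VV[0]=[7, 1]
Final vectors: VV[0]=[7, 1]; VV[1]=[5, 3]

Answer: 5 3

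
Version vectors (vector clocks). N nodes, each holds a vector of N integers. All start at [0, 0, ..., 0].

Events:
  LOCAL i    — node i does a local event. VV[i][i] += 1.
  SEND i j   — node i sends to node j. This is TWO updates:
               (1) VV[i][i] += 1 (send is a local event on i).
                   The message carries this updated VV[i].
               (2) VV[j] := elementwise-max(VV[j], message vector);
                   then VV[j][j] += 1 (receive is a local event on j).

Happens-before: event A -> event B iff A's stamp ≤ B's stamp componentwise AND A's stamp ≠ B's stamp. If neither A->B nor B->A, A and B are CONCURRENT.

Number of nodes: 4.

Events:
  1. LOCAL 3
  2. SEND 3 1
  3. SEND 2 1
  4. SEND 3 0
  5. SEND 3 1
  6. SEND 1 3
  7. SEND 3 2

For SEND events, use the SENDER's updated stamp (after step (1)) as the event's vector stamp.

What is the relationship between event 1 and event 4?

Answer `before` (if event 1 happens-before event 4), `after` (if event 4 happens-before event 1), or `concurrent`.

Answer: before

Derivation:
Initial: VV[0]=[0, 0, 0, 0]
Initial: VV[1]=[0, 0, 0, 0]
Initial: VV[2]=[0, 0, 0, 0]
Initial: VV[3]=[0, 0, 0, 0]
Event 1: LOCAL 3: VV[3][3]++ -> VV[3]=[0, 0, 0, 1]
Event 2: SEND 3->1: VV[3][3]++ -> VV[3]=[0, 0, 0, 2], msg_vec=[0, 0, 0, 2]; VV[1]=max(VV[1],msg_vec) then VV[1][1]++ -> VV[1]=[0, 1, 0, 2]
Event 3: SEND 2->1: VV[2][2]++ -> VV[2]=[0, 0, 1, 0], msg_vec=[0, 0, 1, 0]; VV[1]=max(VV[1],msg_vec) then VV[1][1]++ -> VV[1]=[0, 2, 1, 2]
Event 4: SEND 3->0: VV[3][3]++ -> VV[3]=[0, 0, 0, 3], msg_vec=[0, 0, 0, 3]; VV[0]=max(VV[0],msg_vec) then VV[0][0]++ -> VV[0]=[1, 0, 0, 3]
Event 5: SEND 3->1: VV[3][3]++ -> VV[3]=[0, 0, 0, 4], msg_vec=[0, 0, 0, 4]; VV[1]=max(VV[1],msg_vec) then VV[1][1]++ -> VV[1]=[0, 3, 1, 4]
Event 6: SEND 1->3: VV[1][1]++ -> VV[1]=[0, 4, 1, 4], msg_vec=[0, 4, 1, 4]; VV[3]=max(VV[3],msg_vec) then VV[3][3]++ -> VV[3]=[0, 4, 1, 5]
Event 7: SEND 3->2: VV[3][3]++ -> VV[3]=[0, 4, 1, 6], msg_vec=[0, 4, 1, 6]; VV[2]=max(VV[2],msg_vec) then VV[2][2]++ -> VV[2]=[0, 4, 2, 6]
Event 1 stamp: [0, 0, 0, 1]
Event 4 stamp: [0, 0, 0, 3]
[0, 0, 0, 1] <= [0, 0, 0, 3]? True
[0, 0, 0, 3] <= [0, 0, 0, 1]? False
Relation: before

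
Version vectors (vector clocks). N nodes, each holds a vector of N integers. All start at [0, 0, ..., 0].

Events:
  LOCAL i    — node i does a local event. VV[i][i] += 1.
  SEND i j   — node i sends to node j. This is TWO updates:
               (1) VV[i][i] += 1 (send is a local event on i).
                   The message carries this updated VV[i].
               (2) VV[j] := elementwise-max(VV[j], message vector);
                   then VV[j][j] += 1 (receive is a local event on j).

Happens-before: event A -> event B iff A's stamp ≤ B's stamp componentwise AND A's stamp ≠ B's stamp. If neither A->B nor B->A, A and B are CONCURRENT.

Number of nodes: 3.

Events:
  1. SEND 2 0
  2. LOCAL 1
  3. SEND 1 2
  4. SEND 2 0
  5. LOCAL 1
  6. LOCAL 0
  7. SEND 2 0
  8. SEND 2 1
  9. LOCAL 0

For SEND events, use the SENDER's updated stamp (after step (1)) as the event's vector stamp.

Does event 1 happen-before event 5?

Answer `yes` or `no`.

Answer: no

Derivation:
Initial: VV[0]=[0, 0, 0]
Initial: VV[1]=[0, 0, 0]
Initial: VV[2]=[0, 0, 0]
Event 1: SEND 2->0: VV[2][2]++ -> VV[2]=[0, 0, 1], msg_vec=[0, 0, 1]; VV[0]=max(VV[0],msg_vec) then VV[0][0]++ -> VV[0]=[1, 0, 1]
Event 2: LOCAL 1: VV[1][1]++ -> VV[1]=[0, 1, 0]
Event 3: SEND 1->2: VV[1][1]++ -> VV[1]=[0, 2, 0], msg_vec=[0, 2, 0]; VV[2]=max(VV[2],msg_vec) then VV[2][2]++ -> VV[2]=[0, 2, 2]
Event 4: SEND 2->0: VV[2][2]++ -> VV[2]=[0, 2, 3], msg_vec=[0, 2, 3]; VV[0]=max(VV[0],msg_vec) then VV[0][0]++ -> VV[0]=[2, 2, 3]
Event 5: LOCAL 1: VV[1][1]++ -> VV[1]=[0, 3, 0]
Event 6: LOCAL 0: VV[0][0]++ -> VV[0]=[3, 2, 3]
Event 7: SEND 2->0: VV[2][2]++ -> VV[2]=[0, 2, 4], msg_vec=[0, 2, 4]; VV[0]=max(VV[0],msg_vec) then VV[0][0]++ -> VV[0]=[4, 2, 4]
Event 8: SEND 2->1: VV[2][2]++ -> VV[2]=[0, 2, 5], msg_vec=[0, 2, 5]; VV[1]=max(VV[1],msg_vec) then VV[1][1]++ -> VV[1]=[0, 4, 5]
Event 9: LOCAL 0: VV[0][0]++ -> VV[0]=[5, 2, 4]
Event 1 stamp: [0, 0, 1]
Event 5 stamp: [0, 3, 0]
[0, 0, 1] <= [0, 3, 0]? False. Equal? False. Happens-before: False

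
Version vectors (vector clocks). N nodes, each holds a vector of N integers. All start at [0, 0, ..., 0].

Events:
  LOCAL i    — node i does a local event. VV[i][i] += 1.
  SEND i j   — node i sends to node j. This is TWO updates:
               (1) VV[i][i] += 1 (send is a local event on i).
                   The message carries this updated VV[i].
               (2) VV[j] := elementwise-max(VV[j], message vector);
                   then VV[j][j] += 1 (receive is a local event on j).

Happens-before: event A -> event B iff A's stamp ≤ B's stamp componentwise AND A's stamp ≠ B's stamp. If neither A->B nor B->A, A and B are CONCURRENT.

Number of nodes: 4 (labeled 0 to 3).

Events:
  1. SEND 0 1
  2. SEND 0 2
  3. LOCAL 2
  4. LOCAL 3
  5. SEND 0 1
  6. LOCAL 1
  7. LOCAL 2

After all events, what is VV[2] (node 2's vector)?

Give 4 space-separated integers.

Initial: VV[0]=[0, 0, 0, 0]
Initial: VV[1]=[0, 0, 0, 0]
Initial: VV[2]=[0, 0, 0, 0]
Initial: VV[3]=[0, 0, 0, 0]
Event 1: SEND 0->1: VV[0][0]++ -> VV[0]=[1, 0, 0, 0], msg_vec=[1, 0, 0, 0]; VV[1]=max(VV[1],msg_vec) then VV[1][1]++ -> VV[1]=[1, 1, 0, 0]
Event 2: SEND 0->2: VV[0][0]++ -> VV[0]=[2, 0, 0, 0], msg_vec=[2, 0, 0, 0]; VV[2]=max(VV[2],msg_vec) then VV[2][2]++ -> VV[2]=[2, 0, 1, 0]
Event 3: LOCAL 2: VV[2][2]++ -> VV[2]=[2, 0, 2, 0]
Event 4: LOCAL 3: VV[3][3]++ -> VV[3]=[0, 0, 0, 1]
Event 5: SEND 0->1: VV[0][0]++ -> VV[0]=[3, 0, 0, 0], msg_vec=[3, 0, 0, 0]; VV[1]=max(VV[1],msg_vec) then VV[1][1]++ -> VV[1]=[3, 2, 0, 0]
Event 6: LOCAL 1: VV[1][1]++ -> VV[1]=[3, 3, 0, 0]
Event 7: LOCAL 2: VV[2][2]++ -> VV[2]=[2, 0, 3, 0]
Final vectors: VV[0]=[3, 0, 0, 0]; VV[1]=[3, 3, 0, 0]; VV[2]=[2, 0, 3, 0]; VV[3]=[0, 0, 0, 1]

Answer: 2 0 3 0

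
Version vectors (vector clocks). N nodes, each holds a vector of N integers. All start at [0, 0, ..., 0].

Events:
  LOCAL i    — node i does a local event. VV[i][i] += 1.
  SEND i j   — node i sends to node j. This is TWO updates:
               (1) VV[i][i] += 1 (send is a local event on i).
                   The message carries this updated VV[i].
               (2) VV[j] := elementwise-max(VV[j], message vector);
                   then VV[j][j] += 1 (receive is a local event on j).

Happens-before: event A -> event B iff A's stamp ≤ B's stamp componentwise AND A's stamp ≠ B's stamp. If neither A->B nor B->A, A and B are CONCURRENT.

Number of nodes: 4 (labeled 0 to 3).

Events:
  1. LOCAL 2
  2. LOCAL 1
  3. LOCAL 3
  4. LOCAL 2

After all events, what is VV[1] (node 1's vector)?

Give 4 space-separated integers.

Answer: 0 1 0 0

Derivation:
Initial: VV[0]=[0, 0, 0, 0]
Initial: VV[1]=[0, 0, 0, 0]
Initial: VV[2]=[0, 0, 0, 0]
Initial: VV[3]=[0, 0, 0, 0]
Event 1: LOCAL 2: VV[2][2]++ -> VV[2]=[0, 0, 1, 0]
Event 2: LOCAL 1: VV[1][1]++ -> VV[1]=[0, 1, 0, 0]
Event 3: LOCAL 3: VV[3][3]++ -> VV[3]=[0, 0, 0, 1]
Event 4: LOCAL 2: VV[2][2]++ -> VV[2]=[0, 0, 2, 0]
Final vectors: VV[0]=[0, 0, 0, 0]; VV[1]=[0, 1, 0, 0]; VV[2]=[0, 0, 2, 0]; VV[3]=[0, 0, 0, 1]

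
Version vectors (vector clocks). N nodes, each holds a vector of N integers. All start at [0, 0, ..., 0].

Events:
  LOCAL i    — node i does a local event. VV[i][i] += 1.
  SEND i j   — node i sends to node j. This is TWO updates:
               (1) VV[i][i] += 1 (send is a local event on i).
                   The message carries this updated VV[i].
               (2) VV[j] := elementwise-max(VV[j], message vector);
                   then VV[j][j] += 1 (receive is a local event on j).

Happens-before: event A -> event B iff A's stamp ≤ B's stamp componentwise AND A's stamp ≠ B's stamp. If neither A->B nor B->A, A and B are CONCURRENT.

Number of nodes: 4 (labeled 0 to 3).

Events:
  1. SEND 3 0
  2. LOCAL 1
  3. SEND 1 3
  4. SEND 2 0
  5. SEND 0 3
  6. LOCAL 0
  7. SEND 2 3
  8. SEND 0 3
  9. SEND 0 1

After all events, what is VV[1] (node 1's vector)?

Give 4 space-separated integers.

Initial: VV[0]=[0, 0, 0, 0]
Initial: VV[1]=[0, 0, 0, 0]
Initial: VV[2]=[0, 0, 0, 0]
Initial: VV[3]=[0, 0, 0, 0]
Event 1: SEND 3->0: VV[3][3]++ -> VV[3]=[0, 0, 0, 1], msg_vec=[0, 0, 0, 1]; VV[0]=max(VV[0],msg_vec) then VV[0][0]++ -> VV[0]=[1, 0, 0, 1]
Event 2: LOCAL 1: VV[1][1]++ -> VV[1]=[0, 1, 0, 0]
Event 3: SEND 1->3: VV[1][1]++ -> VV[1]=[0, 2, 0, 0], msg_vec=[0, 2, 0, 0]; VV[3]=max(VV[3],msg_vec) then VV[3][3]++ -> VV[3]=[0, 2, 0, 2]
Event 4: SEND 2->0: VV[2][2]++ -> VV[2]=[0, 0, 1, 0], msg_vec=[0, 0, 1, 0]; VV[0]=max(VV[0],msg_vec) then VV[0][0]++ -> VV[0]=[2, 0, 1, 1]
Event 5: SEND 0->3: VV[0][0]++ -> VV[0]=[3, 0, 1, 1], msg_vec=[3, 0, 1, 1]; VV[3]=max(VV[3],msg_vec) then VV[3][3]++ -> VV[3]=[3, 2, 1, 3]
Event 6: LOCAL 0: VV[0][0]++ -> VV[0]=[4, 0, 1, 1]
Event 7: SEND 2->3: VV[2][2]++ -> VV[2]=[0, 0, 2, 0], msg_vec=[0, 0, 2, 0]; VV[3]=max(VV[3],msg_vec) then VV[3][3]++ -> VV[3]=[3, 2, 2, 4]
Event 8: SEND 0->3: VV[0][0]++ -> VV[0]=[5, 0, 1, 1], msg_vec=[5, 0, 1, 1]; VV[3]=max(VV[3],msg_vec) then VV[3][3]++ -> VV[3]=[5, 2, 2, 5]
Event 9: SEND 0->1: VV[0][0]++ -> VV[0]=[6, 0, 1, 1], msg_vec=[6, 0, 1, 1]; VV[1]=max(VV[1],msg_vec) then VV[1][1]++ -> VV[1]=[6, 3, 1, 1]
Final vectors: VV[0]=[6, 0, 1, 1]; VV[1]=[6, 3, 1, 1]; VV[2]=[0, 0, 2, 0]; VV[3]=[5, 2, 2, 5]

Answer: 6 3 1 1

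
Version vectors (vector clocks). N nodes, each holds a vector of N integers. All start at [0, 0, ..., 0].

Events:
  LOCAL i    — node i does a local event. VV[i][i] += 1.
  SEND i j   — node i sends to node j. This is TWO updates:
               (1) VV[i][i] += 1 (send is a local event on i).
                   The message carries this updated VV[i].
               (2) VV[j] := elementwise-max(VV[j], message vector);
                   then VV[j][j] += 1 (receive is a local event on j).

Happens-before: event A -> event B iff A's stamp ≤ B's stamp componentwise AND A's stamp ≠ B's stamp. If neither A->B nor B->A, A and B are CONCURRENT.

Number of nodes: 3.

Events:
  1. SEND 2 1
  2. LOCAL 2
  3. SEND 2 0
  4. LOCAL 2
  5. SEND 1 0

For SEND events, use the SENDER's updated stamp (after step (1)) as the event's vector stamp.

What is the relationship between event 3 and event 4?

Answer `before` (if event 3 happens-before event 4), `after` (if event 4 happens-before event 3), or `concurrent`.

Answer: before

Derivation:
Initial: VV[0]=[0, 0, 0]
Initial: VV[1]=[0, 0, 0]
Initial: VV[2]=[0, 0, 0]
Event 1: SEND 2->1: VV[2][2]++ -> VV[2]=[0, 0, 1], msg_vec=[0, 0, 1]; VV[1]=max(VV[1],msg_vec) then VV[1][1]++ -> VV[1]=[0, 1, 1]
Event 2: LOCAL 2: VV[2][2]++ -> VV[2]=[0, 0, 2]
Event 3: SEND 2->0: VV[2][2]++ -> VV[2]=[0, 0, 3], msg_vec=[0, 0, 3]; VV[0]=max(VV[0],msg_vec) then VV[0][0]++ -> VV[0]=[1, 0, 3]
Event 4: LOCAL 2: VV[2][2]++ -> VV[2]=[0, 0, 4]
Event 5: SEND 1->0: VV[1][1]++ -> VV[1]=[0, 2, 1], msg_vec=[0, 2, 1]; VV[0]=max(VV[0],msg_vec) then VV[0][0]++ -> VV[0]=[2, 2, 3]
Event 3 stamp: [0, 0, 3]
Event 4 stamp: [0, 0, 4]
[0, 0, 3] <= [0, 0, 4]? True
[0, 0, 4] <= [0, 0, 3]? False
Relation: before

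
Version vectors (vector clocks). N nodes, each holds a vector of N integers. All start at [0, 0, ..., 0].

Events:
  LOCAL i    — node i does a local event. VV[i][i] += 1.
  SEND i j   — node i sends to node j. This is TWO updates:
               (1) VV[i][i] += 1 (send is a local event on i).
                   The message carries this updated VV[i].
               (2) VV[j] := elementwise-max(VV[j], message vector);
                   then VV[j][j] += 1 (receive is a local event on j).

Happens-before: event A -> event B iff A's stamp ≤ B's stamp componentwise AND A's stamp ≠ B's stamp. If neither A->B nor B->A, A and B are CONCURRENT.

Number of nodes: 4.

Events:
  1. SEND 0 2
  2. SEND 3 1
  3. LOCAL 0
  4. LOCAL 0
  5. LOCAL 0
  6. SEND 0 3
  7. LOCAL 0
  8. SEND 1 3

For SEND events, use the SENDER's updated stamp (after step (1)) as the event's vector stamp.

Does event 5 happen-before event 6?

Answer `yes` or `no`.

Answer: yes

Derivation:
Initial: VV[0]=[0, 0, 0, 0]
Initial: VV[1]=[0, 0, 0, 0]
Initial: VV[2]=[0, 0, 0, 0]
Initial: VV[3]=[0, 0, 0, 0]
Event 1: SEND 0->2: VV[0][0]++ -> VV[0]=[1, 0, 0, 0], msg_vec=[1, 0, 0, 0]; VV[2]=max(VV[2],msg_vec) then VV[2][2]++ -> VV[2]=[1, 0, 1, 0]
Event 2: SEND 3->1: VV[3][3]++ -> VV[3]=[0, 0, 0, 1], msg_vec=[0, 0, 0, 1]; VV[1]=max(VV[1],msg_vec) then VV[1][1]++ -> VV[1]=[0, 1, 0, 1]
Event 3: LOCAL 0: VV[0][0]++ -> VV[0]=[2, 0, 0, 0]
Event 4: LOCAL 0: VV[0][0]++ -> VV[0]=[3, 0, 0, 0]
Event 5: LOCAL 0: VV[0][0]++ -> VV[0]=[4, 0, 0, 0]
Event 6: SEND 0->3: VV[0][0]++ -> VV[0]=[5, 0, 0, 0], msg_vec=[5, 0, 0, 0]; VV[3]=max(VV[3],msg_vec) then VV[3][3]++ -> VV[3]=[5, 0, 0, 2]
Event 7: LOCAL 0: VV[0][0]++ -> VV[0]=[6, 0, 0, 0]
Event 8: SEND 1->3: VV[1][1]++ -> VV[1]=[0, 2, 0, 1], msg_vec=[0, 2, 0, 1]; VV[3]=max(VV[3],msg_vec) then VV[3][3]++ -> VV[3]=[5, 2, 0, 3]
Event 5 stamp: [4, 0, 0, 0]
Event 6 stamp: [5, 0, 0, 0]
[4, 0, 0, 0] <= [5, 0, 0, 0]? True. Equal? False. Happens-before: True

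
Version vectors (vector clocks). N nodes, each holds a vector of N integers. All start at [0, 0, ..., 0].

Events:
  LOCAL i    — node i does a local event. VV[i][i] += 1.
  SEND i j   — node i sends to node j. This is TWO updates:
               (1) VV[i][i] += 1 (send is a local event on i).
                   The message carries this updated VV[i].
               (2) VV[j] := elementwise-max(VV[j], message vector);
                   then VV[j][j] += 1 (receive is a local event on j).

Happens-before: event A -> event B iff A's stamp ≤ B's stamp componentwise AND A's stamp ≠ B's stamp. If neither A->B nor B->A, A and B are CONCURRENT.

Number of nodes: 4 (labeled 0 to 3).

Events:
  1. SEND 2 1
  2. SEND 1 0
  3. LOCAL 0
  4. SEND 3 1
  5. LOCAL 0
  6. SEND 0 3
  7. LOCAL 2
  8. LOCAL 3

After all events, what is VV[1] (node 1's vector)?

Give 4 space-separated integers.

Answer: 0 3 1 1

Derivation:
Initial: VV[0]=[0, 0, 0, 0]
Initial: VV[1]=[0, 0, 0, 0]
Initial: VV[2]=[0, 0, 0, 0]
Initial: VV[3]=[0, 0, 0, 0]
Event 1: SEND 2->1: VV[2][2]++ -> VV[2]=[0, 0, 1, 0], msg_vec=[0, 0, 1, 0]; VV[1]=max(VV[1],msg_vec) then VV[1][1]++ -> VV[1]=[0, 1, 1, 0]
Event 2: SEND 1->0: VV[1][1]++ -> VV[1]=[0, 2, 1, 0], msg_vec=[0, 2, 1, 0]; VV[0]=max(VV[0],msg_vec) then VV[0][0]++ -> VV[0]=[1, 2, 1, 0]
Event 3: LOCAL 0: VV[0][0]++ -> VV[0]=[2, 2, 1, 0]
Event 4: SEND 3->1: VV[3][3]++ -> VV[3]=[0, 0, 0, 1], msg_vec=[0, 0, 0, 1]; VV[1]=max(VV[1],msg_vec) then VV[1][1]++ -> VV[1]=[0, 3, 1, 1]
Event 5: LOCAL 0: VV[0][0]++ -> VV[0]=[3, 2, 1, 0]
Event 6: SEND 0->3: VV[0][0]++ -> VV[0]=[4, 2, 1, 0], msg_vec=[4, 2, 1, 0]; VV[3]=max(VV[3],msg_vec) then VV[3][3]++ -> VV[3]=[4, 2, 1, 2]
Event 7: LOCAL 2: VV[2][2]++ -> VV[2]=[0, 0, 2, 0]
Event 8: LOCAL 3: VV[3][3]++ -> VV[3]=[4, 2, 1, 3]
Final vectors: VV[0]=[4, 2, 1, 0]; VV[1]=[0, 3, 1, 1]; VV[2]=[0, 0, 2, 0]; VV[3]=[4, 2, 1, 3]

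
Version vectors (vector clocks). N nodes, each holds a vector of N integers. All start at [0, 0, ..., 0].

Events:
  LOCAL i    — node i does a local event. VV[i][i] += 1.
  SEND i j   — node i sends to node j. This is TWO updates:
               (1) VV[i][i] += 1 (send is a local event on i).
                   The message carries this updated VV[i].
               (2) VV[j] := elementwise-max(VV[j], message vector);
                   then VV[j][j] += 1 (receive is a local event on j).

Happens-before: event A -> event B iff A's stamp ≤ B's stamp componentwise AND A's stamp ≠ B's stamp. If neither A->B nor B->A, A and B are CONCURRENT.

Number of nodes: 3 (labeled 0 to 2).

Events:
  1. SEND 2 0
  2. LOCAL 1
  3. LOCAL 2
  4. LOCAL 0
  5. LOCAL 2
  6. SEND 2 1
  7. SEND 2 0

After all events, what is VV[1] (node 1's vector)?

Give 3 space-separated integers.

Initial: VV[0]=[0, 0, 0]
Initial: VV[1]=[0, 0, 0]
Initial: VV[2]=[0, 0, 0]
Event 1: SEND 2->0: VV[2][2]++ -> VV[2]=[0, 0, 1], msg_vec=[0, 0, 1]; VV[0]=max(VV[0],msg_vec) then VV[0][0]++ -> VV[0]=[1, 0, 1]
Event 2: LOCAL 1: VV[1][1]++ -> VV[1]=[0, 1, 0]
Event 3: LOCAL 2: VV[2][2]++ -> VV[2]=[0, 0, 2]
Event 4: LOCAL 0: VV[0][0]++ -> VV[0]=[2, 0, 1]
Event 5: LOCAL 2: VV[2][2]++ -> VV[2]=[0, 0, 3]
Event 6: SEND 2->1: VV[2][2]++ -> VV[2]=[0, 0, 4], msg_vec=[0, 0, 4]; VV[1]=max(VV[1],msg_vec) then VV[1][1]++ -> VV[1]=[0, 2, 4]
Event 7: SEND 2->0: VV[2][2]++ -> VV[2]=[0, 0, 5], msg_vec=[0, 0, 5]; VV[0]=max(VV[0],msg_vec) then VV[0][0]++ -> VV[0]=[3, 0, 5]
Final vectors: VV[0]=[3, 0, 5]; VV[1]=[0, 2, 4]; VV[2]=[0, 0, 5]

Answer: 0 2 4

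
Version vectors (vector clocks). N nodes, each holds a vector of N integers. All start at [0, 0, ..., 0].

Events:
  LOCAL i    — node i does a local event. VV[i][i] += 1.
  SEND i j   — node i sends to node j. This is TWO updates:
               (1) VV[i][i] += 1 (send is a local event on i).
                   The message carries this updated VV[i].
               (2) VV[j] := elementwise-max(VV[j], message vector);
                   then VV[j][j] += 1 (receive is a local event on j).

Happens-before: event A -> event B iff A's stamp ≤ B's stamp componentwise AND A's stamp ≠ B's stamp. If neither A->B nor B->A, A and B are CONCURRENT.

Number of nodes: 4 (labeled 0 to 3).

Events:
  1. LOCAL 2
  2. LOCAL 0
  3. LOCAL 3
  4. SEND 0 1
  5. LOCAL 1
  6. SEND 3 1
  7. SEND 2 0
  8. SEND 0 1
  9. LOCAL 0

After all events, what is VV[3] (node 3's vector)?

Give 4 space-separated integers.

Initial: VV[0]=[0, 0, 0, 0]
Initial: VV[1]=[0, 0, 0, 0]
Initial: VV[2]=[0, 0, 0, 0]
Initial: VV[3]=[0, 0, 0, 0]
Event 1: LOCAL 2: VV[2][2]++ -> VV[2]=[0, 0, 1, 0]
Event 2: LOCAL 0: VV[0][0]++ -> VV[0]=[1, 0, 0, 0]
Event 3: LOCAL 3: VV[3][3]++ -> VV[3]=[0, 0, 0, 1]
Event 4: SEND 0->1: VV[0][0]++ -> VV[0]=[2, 0, 0, 0], msg_vec=[2, 0, 0, 0]; VV[1]=max(VV[1],msg_vec) then VV[1][1]++ -> VV[1]=[2, 1, 0, 0]
Event 5: LOCAL 1: VV[1][1]++ -> VV[1]=[2, 2, 0, 0]
Event 6: SEND 3->1: VV[3][3]++ -> VV[3]=[0, 0, 0, 2], msg_vec=[0, 0, 0, 2]; VV[1]=max(VV[1],msg_vec) then VV[1][1]++ -> VV[1]=[2, 3, 0, 2]
Event 7: SEND 2->0: VV[2][2]++ -> VV[2]=[0, 0, 2, 0], msg_vec=[0, 0, 2, 0]; VV[0]=max(VV[0],msg_vec) then VV[0][0]++ -> VV[0]=[3, 0, 2, 0]
Event 8: SEND 0->1: VV[0][0]++ -> VV[0]=[4, 0, 2, 0], msg_vec=[4, 0, 2, 0]; VV[1]=max(VV[1],msg_vec) then VV[1][1]++ -> VV[1]=[4, 4, 2, 2]
Event 9: LOCAL 0: VV[0][0]++ -> VV[0]=[5, 0, 2, 0]
Final vectors: VV[0]=[5, 0, 2, 0]; VV[1]=[4, 4, 2, 2]; VV[2]=[0, 0, 2, 0]; VV[3]=[0, 0, 0, 2]

Answer: 0 0 0 2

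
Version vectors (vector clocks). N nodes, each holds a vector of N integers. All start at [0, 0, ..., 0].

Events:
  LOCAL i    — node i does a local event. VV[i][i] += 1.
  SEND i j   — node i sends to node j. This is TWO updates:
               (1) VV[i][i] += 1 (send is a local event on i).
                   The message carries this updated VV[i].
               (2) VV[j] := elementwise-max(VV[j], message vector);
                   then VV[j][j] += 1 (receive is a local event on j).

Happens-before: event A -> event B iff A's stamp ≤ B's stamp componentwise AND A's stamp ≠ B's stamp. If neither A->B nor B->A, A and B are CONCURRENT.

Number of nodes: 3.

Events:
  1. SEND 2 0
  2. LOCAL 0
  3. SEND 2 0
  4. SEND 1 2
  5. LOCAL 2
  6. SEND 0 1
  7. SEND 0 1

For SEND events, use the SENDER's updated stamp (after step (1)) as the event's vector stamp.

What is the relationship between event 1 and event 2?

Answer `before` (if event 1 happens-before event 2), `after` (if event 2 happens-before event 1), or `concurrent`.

Initial: VV[0]=[0, 0, 0]
Initial: VV[1]=[0, 0, 0]
Initial: VV[2]=[0, 0, 0]
Event 1: SEND 2->0: VV[2][2]++ -> VV[2]=[0, 0, 1], msg_vec=[0, 0, 1]; VV[0]=max(VV[0],msg_vec) then VV[0][0]++ -> VV[0]=[1, 0, 1]
Event 2: LOCAL 0: VV[0][0]++ -> VV[0]=[2, 0, 1]
Event 3: SEND 2->0: VV[2][2]++ -> VV[2]=[0, 0, 2], msg_vec=[0, 0, 2]; VV[0]=max(VV[0],msg_vec) then VV[0][0]++ -> VV[0]=[3, 0, 2]
Event 4: SEND 1->2: VV[1][1]++ -> VV[1]=[0, 1, 0], msg_vec=[0, 1, 0]; VV[2]=max(VV[2],msg_vec) then VV[2][2]++ -> VV[2]=[0, 1, 3]
Event 5: LOCAL 2: VV[2][2]++ -> VV[2]=[0, 1, 4]
Event 6: SEND 0->1: VV[0][0]++ -> VV[0]=[4, 0, 2], msg_vec=[4, 0, 2]; VV[1]=max(VV[1],msg_vec) then VV[1][1]++ -> VV[1]=[4, 2, 2]
Event 7: SEND 0->1: VV[0][0]++ -> VV[0]=[5, 0, 2], msg_vec=[5, 0, 2]; VV[1]=max(VV[1],msg_vec) then VV[1][1]++ -> VV[1]=[5, 3, 2]
Event 1 stamp: [0, 0, 1]
Event 2 stamp: [2, 0, 1]
[0, 0, 1] <= [2, 0, 1]? True
[2, 0, 1] <= [0, 0, 1]? False
Relation: before

Answer: before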